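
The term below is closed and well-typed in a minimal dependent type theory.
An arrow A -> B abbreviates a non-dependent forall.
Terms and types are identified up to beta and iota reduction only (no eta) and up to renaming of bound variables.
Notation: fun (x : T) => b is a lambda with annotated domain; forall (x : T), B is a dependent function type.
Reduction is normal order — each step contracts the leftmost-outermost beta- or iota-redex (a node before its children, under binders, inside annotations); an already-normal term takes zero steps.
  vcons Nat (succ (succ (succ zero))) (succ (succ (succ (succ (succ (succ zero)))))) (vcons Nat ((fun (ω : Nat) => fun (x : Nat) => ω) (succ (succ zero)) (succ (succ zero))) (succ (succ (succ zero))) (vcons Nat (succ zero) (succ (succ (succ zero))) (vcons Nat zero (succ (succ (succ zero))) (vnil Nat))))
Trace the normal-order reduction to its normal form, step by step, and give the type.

reduction (normal order):
  vcons Nat (succ (succ (succ zero))) (succ (succ (succ (succ (succ (succ zero)))))) (vcons Nat ((fun (ω : Nat) => fun (x : Nat) => ω) (succ (succ zero)) (succ (succ zero))) (succ (succ (succ zero))) (vcons Nat (succ zero) (succ (succ (succ zero))) (vcons Nat zero (succ (succ (succ zero))) (vnil Nat))))
  ~> vcons Nat (succ (succ (succ zero))) (succ (succ (succ (succ (succ (succ zero)))))) (vcons Nat ((fun (ω : Nat) => succ (succ zero)) (succ (succ zero))) (succ (succ (succ zero))) (vcons Nat (succ zero) (succ (succ (succ zero))) (vcons Nat zero (succ (succ (succ zero))) (vnil Nat))))
  ~> vcons Nat (succ (succ (succ zero))) (succ (succ (succ (succ (succ (succ zero)))))) (vcons Nat (succ (succ zero)) (succ (succ (succ zero))) (vcons Nat (succ zero) (succ (succ (succ zero))) (vcons Nat zero (succ (succ (succ zero))) (vnil Nat))))
type:
  Vec Nat (succ (succ (succ (succ zero))))


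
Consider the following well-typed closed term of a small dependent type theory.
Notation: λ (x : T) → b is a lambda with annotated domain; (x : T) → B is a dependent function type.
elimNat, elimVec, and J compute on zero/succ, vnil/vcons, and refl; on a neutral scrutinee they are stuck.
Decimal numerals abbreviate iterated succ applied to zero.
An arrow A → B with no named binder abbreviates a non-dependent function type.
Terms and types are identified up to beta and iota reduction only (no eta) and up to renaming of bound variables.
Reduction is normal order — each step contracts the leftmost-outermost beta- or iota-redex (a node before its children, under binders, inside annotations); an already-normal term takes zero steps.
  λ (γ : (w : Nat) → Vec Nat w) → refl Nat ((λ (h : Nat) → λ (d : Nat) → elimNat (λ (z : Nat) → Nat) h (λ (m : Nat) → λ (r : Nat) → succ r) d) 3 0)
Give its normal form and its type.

reduced normal form:
  λ (γ : (w : Nat) → Vec Nat w) → refl Nat 3
inferred type:
  ((γ : Nat) → Vec Nat γ) → Eq Nat 3 3
observation: the first redex contracted is a beta-redex; the normal form is reached in 3 normal-order steps.


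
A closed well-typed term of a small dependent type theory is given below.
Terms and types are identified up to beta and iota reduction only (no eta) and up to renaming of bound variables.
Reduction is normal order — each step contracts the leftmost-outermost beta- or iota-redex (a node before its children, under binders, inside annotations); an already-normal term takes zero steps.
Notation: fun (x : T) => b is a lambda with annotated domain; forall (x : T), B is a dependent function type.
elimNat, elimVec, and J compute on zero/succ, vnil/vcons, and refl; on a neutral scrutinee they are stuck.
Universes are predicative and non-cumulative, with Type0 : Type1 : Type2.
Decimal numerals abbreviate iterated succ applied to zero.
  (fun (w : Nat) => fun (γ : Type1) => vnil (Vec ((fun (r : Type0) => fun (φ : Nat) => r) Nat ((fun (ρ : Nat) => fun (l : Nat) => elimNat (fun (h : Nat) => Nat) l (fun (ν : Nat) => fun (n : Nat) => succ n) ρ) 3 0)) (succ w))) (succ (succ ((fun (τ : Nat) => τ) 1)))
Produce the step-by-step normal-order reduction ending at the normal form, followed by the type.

reduction (normal order):
  (fun (w : Nat) => fun (γ : Type1) => vnil (Vec ((fun (r : Type0) => fun (φ : Nat) => r) Nat ((fun (ρ : Nat) => fun (l : Nat) => elimNat (fun (h : Nat) => Nat) l (fun (ν : Nat) => fun (n : Nat) => succ n) ρ) 3 0)) (succ w))) (succ (succ ((fun (τ : Nat) => τ) 1)))
  ~> fun (w : Type1) => vnil (Vec ((fun (γ : Type0) => fun (r : Nat) => γ) Nat ((fun (φ : Nat) => fun (ρ : Nat) => elimNat (fun (l : Nat) => Nat) ρ (fun (h : Nat) => fun (ν : Nat) => succ ν) φ) 3 0)) (succ (succ (succ ((fun (n : Nat) => n) 1)))))
  ~> fun (w : Type1) => vnil (Vec ((fun (γ : Nat) => Nat) ((fun (r : Nat) => fun (φ : Nat) => elimNat (fun (ρ : Nat) => Nat) φ (fun (l : Nat) => fun (h : Nat) => succ h) r) 3 0)) (succ (succ (succ ((fun (ν : Nat) => ν) 1)))))
  ~> fun (w : Type1) => vnil (Vec Nat (succ (succ (succ ((fun (γ : Nat) => γ) 1)))))
  ~> fun (w : Type1) => vnil (Vec Nat 4)
type:
  forall (w : Type1), Vec (Vec Nat 4) 0


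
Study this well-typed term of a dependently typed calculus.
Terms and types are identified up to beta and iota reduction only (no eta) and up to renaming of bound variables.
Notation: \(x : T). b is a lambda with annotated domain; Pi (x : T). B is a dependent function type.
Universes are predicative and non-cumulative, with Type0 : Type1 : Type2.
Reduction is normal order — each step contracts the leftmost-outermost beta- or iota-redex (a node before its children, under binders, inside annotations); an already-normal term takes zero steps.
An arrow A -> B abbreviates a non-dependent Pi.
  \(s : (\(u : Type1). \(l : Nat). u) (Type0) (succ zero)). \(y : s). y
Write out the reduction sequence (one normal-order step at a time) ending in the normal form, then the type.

normal-order reduction sequence:
  \(s : (\(u : Type1). \(l : Nat). u) (Type0) (succ zero)). \(y : s). y
  ~> \(s : (\(u : Nat). Type0) (succ zero)). \(l : s). l
  ~> \(s : Type0). \(u : s). u
the term's type:
  Pi (s : Type0). s -> s


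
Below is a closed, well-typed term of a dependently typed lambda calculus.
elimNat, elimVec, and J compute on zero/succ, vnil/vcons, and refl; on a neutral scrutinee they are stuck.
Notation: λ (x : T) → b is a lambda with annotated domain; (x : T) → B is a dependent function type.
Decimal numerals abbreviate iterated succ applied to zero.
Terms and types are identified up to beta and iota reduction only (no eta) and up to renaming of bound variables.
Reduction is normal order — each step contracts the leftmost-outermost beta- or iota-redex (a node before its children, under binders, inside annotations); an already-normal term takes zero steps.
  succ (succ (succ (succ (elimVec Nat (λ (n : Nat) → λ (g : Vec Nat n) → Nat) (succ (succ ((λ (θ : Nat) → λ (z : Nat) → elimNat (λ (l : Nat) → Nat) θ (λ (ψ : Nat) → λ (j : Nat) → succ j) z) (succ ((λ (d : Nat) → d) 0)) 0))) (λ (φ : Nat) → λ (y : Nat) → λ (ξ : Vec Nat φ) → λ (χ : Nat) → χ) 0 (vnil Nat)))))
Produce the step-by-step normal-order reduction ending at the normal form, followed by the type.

normal-order reduction:
  succ (succ (succ (succ (elimVec Nat (λ (n : Nat) → λ (g : Vec Nat n) → Nat) (succ (succ ((λ (θ : Nat) → λ (z : Nat) → elimNat (λ (l : Nat) → Nat) θ (λ (ψ : Nat) → λ (j : Nat) → succ j) z) (succ ((λ (d : Nat) → d) 0)) 0))) (λ (φ : Nat) → λ (y : Nat) → λ (ξ : Vec Nat φ) → λ (χ : Nat) → χ) 0 (vnil Nat)))))
  ~> succ (succ (succ (succ (succ (succ ((λ (n : Nat) → λ (g : Nat) → elimNat (λ (θ : Nat) → Nat) n (λ (z : Nat) → λ (l : Nat) → succ l) g) (succ ((λ (ψ : Nat) → ψ) 0)) 0))))))
  ~> succ (succ (succ (succ (succ (succ ((λ (n : Nat) → elimNat (λ (g : Nat) → Nat) (succ ((λ (θ : Nat) → θ) 0)) (λ (z : Nat) → λ (l : Nat) → succ l) n) 0))))))
  ~> succ (succ (succ (succ (succ (succ (elimNat (λ (n : Nat) → Nat) (succ ((λ (g : Nat) → g) 0)) (λ (θ : Nat) → λ (z : Nat) → succ z) 0))))))
  ~> succ (succ (succ (succ (succ (succ (succ ((λ (n : Nat) → n) 0)))))))
  ~> 7
the term's type:
  Nat


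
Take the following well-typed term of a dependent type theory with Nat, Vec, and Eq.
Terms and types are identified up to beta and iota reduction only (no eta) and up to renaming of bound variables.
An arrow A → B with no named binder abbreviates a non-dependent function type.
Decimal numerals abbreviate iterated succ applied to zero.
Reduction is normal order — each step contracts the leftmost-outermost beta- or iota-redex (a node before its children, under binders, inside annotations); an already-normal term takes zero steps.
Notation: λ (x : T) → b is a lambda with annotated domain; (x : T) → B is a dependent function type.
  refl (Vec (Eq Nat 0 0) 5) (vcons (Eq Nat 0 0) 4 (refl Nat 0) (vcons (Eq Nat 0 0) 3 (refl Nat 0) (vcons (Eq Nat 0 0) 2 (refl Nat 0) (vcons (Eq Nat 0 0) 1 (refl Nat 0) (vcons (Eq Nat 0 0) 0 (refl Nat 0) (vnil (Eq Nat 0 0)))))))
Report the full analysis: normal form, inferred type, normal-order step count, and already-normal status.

resulting normal form:
  refl (Vec (Eq Nat 0 0) 5) (vcons (Eq Nat 0 0) 4 (refl Nat 0) (vcons (Eq Nat 0 0) 3 (refl Nat 0) (vcons (Eq Nat 0 0) 2 (refl Nat 0) (vcons (Eq Nat 0 0) 1 (refl Nat 0) (vcons (Eq Nat 0 0) 0 (refl Nat 0) (vnil (Eq Nat 0 0)))))))
inferred type:
  Eq (Vec (Eq Nat 0 0) 5) (vcons (Eq Nat 0 0) 4 (refl Nat 0) (vcons (Eq Nat 0 0) 3 (refl Nat 0) (vcons (Eq Nat 0 0) 2 (refl Nat 0) (vcons (Eq Nat 0 0) 1 (refl Nat 0) (vcons (Eq Nat 0 0) 0 (refl Nat 0) (vnil (Eq Nat 0 0))))))) (vcons (Eq Nat 0 0) 4 (refl Nat 0) (vcons (Eq Nat 0 0) 3 (refl Nat 0) (vcons (Eq Nat 0 0) 2 (refl Nat 0) (vcons (Eq Nat 0 0) 1 (refl Nat 0) (vcons (Eq Nat 0 0) 0 (refl Nat 0) (vnil (Eq Nat 0 0)))))))
reduction steps (normal order): 0
already normal: yes


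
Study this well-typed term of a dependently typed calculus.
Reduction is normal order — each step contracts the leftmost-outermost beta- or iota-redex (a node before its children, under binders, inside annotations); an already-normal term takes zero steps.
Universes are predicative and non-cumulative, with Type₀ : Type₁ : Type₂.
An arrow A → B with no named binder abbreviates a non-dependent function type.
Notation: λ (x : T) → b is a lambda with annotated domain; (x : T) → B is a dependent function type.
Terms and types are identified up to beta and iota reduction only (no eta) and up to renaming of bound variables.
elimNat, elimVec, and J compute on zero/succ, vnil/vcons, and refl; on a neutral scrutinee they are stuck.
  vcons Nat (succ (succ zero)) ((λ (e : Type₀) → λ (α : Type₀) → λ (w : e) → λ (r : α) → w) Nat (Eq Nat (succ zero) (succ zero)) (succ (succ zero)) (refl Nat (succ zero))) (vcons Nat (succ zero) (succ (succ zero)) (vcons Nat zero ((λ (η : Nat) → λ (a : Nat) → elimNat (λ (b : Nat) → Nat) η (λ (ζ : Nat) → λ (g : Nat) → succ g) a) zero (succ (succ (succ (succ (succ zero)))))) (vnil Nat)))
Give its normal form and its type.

normal form:
  vcons Nat (succ (succ zero)) (succ (succ zero)) (vcons Nat (succ zero) (succ (succ zero)) (vcons Nat zero (succ (succ (succ (succ (succ zero))))) (vnil Nat)))
type:
  Vec Nat (succ (succ (succ zero)))


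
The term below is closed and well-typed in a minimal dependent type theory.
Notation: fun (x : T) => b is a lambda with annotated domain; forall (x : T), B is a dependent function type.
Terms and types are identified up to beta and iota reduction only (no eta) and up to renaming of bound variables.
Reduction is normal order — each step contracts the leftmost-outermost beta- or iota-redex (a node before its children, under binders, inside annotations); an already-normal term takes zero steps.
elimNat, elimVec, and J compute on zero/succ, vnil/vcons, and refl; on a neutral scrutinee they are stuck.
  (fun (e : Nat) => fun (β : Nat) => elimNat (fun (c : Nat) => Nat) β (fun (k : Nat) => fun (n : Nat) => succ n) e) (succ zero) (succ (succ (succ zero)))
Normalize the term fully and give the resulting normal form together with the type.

reduced normal form:
  succ (succ (succ (succ zero)))
the term's type:
  Nat
observation: the leftmost-outermost redex is a beta-redex, and normalization takes 6 steps.


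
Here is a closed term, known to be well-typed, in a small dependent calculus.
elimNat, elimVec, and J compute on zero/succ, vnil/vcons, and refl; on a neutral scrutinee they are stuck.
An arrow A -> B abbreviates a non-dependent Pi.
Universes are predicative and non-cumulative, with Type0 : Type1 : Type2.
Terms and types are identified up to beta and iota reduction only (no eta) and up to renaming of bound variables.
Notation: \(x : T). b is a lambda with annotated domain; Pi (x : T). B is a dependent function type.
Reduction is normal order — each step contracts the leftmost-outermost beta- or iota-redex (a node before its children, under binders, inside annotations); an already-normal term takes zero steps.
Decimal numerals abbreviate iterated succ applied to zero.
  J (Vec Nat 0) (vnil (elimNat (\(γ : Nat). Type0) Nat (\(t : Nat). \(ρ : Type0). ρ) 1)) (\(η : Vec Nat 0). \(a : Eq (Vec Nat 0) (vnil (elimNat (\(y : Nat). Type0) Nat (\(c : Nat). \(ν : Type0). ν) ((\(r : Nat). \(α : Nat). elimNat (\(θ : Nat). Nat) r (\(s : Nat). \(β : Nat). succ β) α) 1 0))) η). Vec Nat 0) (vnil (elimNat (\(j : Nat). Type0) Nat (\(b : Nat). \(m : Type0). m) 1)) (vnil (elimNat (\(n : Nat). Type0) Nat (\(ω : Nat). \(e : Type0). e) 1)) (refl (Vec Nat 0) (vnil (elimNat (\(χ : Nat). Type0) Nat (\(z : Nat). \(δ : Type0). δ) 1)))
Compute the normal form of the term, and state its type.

normal form:
  vnil Nat
inferred type:
  Vec Nat 0


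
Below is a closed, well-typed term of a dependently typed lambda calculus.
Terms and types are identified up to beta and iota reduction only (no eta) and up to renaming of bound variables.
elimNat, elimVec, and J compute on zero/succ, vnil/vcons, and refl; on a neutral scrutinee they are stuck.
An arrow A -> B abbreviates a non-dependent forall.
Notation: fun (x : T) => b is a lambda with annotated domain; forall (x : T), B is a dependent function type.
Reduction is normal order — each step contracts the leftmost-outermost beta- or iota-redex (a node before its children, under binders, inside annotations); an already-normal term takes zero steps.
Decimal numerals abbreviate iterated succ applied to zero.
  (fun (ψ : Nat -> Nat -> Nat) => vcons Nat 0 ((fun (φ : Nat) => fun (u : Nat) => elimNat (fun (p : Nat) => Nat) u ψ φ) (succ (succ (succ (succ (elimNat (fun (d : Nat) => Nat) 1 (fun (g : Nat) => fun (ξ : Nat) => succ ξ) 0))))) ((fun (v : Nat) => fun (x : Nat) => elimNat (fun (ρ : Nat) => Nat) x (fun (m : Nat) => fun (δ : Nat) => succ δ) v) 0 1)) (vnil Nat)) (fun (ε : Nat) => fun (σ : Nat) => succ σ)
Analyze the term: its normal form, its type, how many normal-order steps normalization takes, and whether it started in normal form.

normal form:
  vcons Nat 0 6 (vnil Nat)
type:
  Vec Nat 1
reduction steps (normal order): 23
started in normal form: no
first contracted redex: a beta-redex


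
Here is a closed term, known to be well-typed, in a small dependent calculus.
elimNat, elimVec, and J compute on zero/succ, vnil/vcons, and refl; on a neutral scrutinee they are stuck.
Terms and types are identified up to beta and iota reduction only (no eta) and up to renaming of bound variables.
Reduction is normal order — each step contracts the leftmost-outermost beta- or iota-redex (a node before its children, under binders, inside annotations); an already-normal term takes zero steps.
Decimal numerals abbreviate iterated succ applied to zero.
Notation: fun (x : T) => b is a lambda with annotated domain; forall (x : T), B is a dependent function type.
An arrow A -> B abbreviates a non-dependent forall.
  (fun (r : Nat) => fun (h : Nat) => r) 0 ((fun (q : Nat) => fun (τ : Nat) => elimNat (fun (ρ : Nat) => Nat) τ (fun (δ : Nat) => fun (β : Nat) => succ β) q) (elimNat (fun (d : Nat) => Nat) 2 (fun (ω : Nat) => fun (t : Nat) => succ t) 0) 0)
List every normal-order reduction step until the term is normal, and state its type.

normal-order reduction sequence:
  (fun (r : Nat) => fun (h : Nat) => r) 0 ((fun (q : Nat) => fun (τ : Nat) => elimNat (fun (ρ : Nat) => Nat) τ (fun (δ : Nat) => fun (β : Nat) => succ β) q) (elimNat (fun (d : Nat) => Nat) 2 (fun (ω : Nat) => fun (t : Nat) => succ t) 0) 0)
  ~> (fun (r : Nat) => 0) ((fun (h : Nat) => fun (q : Nat) => elimNat (fun (τ : Nat) => Nat) q (fun (ρ : Nat) => fun (δ : Nat) => succ δ) h) (elimNat (fun (β : Nat) => Nat) 2 (fun (d : Nat) => fun (ω : Nat) => succ ω) 0) 0)
  ~> 0
the term's type:
  Nat


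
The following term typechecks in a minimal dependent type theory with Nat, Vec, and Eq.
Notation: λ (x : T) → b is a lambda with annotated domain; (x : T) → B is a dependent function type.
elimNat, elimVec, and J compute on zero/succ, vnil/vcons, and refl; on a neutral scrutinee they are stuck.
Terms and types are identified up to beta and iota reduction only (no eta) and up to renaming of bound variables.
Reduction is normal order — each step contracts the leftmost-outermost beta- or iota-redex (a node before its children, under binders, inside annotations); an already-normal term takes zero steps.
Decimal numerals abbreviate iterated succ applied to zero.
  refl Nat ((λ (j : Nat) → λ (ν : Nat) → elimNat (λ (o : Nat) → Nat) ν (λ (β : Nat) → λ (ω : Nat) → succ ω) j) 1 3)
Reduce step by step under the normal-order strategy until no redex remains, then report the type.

normal-order reduction sequence:
  refl Nat ((λ (j : Nat) → λ (ν : Nat) → elimNat (λ (o : Nat) → Nat) ν (λ (β : Nat) → λ (ω : Nat) → succ ω) j) 1 3)
  ~> refl Nat ((λ (j : Nat) → elimNat (λ (ν : Nat) → Nat) j (λ (o : Nat) → λ (β : Nat) → succ β) 1) 3)
  ~> refl Nat (elimNat (λ (j : Nat) → Nat) 3 (λ (ν : Nat) → λ (o : Nat) → succ o) 1)
  ~> refl Nat ((λ (j : Nat) → λ (ν : Nat) → succ ν) 0 (elimNat (λ (o : Nat) → Nat) 3 (λ (β : Nat) → λ (ω : Nat) → succ ω) 0))
  ~> refl Nat ((λ (j : Nat) → succ j) (elimNat (λ (ν : Nat) → Nat) 3 (λ (o : Nat) → λ (β : Nat) → succ β) 0))
  ~> refl Nat (succ (elimNat (λ (j : Nat) → Nat) 3 (λ (ν : Nat) → λ (o : Nat) → succ o) 0))
  ~> refl Nat 4
the term's type:
  Eq Nat 4 4


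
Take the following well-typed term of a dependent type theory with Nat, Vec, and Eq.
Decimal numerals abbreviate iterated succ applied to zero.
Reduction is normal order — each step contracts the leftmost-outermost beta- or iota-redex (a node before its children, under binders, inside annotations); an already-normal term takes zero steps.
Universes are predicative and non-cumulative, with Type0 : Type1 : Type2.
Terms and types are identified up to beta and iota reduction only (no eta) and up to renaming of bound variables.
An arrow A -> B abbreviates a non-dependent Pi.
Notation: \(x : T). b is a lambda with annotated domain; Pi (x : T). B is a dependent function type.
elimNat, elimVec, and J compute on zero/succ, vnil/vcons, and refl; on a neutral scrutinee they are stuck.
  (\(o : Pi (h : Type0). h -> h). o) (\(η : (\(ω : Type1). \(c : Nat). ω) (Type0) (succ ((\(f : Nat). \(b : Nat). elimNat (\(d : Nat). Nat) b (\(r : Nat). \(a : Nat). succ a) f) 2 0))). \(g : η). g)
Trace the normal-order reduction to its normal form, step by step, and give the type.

normal-order reduction:
  (\(o : Pi (h : Type0). h -> h). o) (\(η : (\(ω : Type1). \(c : Nat). ω) (Type0) (succ ((\(f : Nat). \(b : Nat). elimNat (\(d : Nat). Nat) b (\(r : Nat). \(a : Nat). succ a) f) 2 0))). \(g : η). g)
  ~> \(o : (\(h : Type1). \(η : Nat). h) (Type0) (succ ((\(ω : Nat). \(c : Nat). elimNat (\(f : Nat). Nat) c (\(b : Nat). \(d : Nat). succ d) ω) 2 0))). \(r : o). r
  ~> \(o : (\(h : Nat). Type0) (succ ((\(η : Nat). \(ω : Nat). elimNat (\(c : Nat). Nat) ω (\(f : Nat). \(b : Nat). succ b) η) 2 0))). \(d : o). d
  ~> \(o : Type0). \(h : o). h
inferred type:
  Pi (o : Type0). o -> o


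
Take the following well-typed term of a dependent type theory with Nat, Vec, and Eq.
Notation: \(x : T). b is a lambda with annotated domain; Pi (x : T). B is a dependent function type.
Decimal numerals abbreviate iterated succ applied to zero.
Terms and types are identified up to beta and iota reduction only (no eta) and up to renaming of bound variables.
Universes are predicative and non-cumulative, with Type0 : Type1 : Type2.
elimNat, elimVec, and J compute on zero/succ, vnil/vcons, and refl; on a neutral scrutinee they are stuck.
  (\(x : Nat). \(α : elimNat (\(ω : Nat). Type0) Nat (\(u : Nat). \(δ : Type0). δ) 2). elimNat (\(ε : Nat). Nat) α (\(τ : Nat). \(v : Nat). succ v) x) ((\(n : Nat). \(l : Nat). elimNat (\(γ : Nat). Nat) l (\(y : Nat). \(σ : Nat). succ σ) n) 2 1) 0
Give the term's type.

the term's type:
  Nat


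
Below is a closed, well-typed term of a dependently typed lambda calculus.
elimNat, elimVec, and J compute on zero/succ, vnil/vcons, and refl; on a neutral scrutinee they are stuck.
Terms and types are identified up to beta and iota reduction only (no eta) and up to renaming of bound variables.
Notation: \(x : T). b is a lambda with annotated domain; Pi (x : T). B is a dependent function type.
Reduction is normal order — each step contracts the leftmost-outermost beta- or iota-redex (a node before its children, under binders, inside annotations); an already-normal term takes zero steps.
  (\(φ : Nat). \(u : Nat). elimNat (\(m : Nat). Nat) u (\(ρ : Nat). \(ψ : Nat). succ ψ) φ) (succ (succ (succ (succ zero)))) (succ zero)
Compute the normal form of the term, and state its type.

reduced normal form:
  succ (succ (succ (succ (succ zero))))
the term's type:
  Nat
observation: the term reaches its normal form after 15 normal-order steps.


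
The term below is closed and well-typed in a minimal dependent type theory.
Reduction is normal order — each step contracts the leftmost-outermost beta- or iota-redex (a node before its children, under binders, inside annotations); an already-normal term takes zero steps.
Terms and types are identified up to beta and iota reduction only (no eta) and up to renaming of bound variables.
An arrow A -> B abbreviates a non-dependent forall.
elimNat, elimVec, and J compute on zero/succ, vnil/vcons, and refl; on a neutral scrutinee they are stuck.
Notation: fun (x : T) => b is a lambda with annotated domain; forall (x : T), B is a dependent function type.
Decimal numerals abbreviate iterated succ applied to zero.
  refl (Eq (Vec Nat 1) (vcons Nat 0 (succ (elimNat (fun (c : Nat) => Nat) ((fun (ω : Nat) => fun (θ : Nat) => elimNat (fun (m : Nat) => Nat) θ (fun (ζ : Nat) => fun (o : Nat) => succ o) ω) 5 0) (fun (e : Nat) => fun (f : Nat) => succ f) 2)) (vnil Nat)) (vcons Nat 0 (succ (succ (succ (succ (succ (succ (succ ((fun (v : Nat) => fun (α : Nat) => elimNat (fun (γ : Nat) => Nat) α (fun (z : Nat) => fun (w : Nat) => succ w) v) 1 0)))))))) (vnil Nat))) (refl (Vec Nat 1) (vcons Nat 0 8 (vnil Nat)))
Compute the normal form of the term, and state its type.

normal form:
  refl (Eq (Vec Nat 1) (vcons Nat 0 8 (vnil Nat)) (vcons Nat 0 8 (vnil Nat))) (refl (Vec Nat 1) (vcons Nat 0 8 (vnil Nat)))
type:
  Eq (Eq (Vec Nat 1) (vcons Nat 0 8 (vnil Nat)) (vcons Nat 0 8 (vnil Nat))) (refl (Vec Nat 1) (vcons Nat 0 8 (vnil Nat))) (refl (Vec Nat 1) (vcons Nat 0 8 (vnil Nat)))


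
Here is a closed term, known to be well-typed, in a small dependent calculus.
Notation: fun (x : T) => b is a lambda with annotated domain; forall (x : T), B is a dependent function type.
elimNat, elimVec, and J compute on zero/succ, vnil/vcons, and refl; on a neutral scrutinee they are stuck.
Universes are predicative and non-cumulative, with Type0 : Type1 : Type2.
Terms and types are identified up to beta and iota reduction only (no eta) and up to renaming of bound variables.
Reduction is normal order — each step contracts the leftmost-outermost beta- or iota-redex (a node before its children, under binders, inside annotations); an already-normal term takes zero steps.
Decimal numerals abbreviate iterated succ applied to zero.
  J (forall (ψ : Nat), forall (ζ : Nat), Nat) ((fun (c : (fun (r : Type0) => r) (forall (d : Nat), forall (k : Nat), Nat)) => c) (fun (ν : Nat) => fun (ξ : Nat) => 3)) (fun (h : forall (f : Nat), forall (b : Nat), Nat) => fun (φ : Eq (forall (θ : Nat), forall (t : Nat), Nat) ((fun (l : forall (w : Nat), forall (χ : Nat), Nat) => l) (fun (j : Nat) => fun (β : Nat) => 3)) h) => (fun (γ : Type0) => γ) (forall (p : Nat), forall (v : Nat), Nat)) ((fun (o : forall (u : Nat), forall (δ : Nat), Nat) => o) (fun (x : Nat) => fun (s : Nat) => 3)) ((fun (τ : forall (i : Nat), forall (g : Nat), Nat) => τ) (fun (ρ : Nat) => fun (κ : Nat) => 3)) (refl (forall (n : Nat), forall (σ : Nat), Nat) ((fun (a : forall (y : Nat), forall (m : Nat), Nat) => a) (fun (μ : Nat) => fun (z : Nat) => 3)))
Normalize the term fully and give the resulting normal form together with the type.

resulting normal form:
  fun (ψ : Nat) => fun (ζ : Nat) => 3
the term's type:
  forall (ψ : Nat), forall (ζ : Nat), Nat
observation: the first redex contracted is a J iota-redex; the normal form is reached in 2 normal-order steps.


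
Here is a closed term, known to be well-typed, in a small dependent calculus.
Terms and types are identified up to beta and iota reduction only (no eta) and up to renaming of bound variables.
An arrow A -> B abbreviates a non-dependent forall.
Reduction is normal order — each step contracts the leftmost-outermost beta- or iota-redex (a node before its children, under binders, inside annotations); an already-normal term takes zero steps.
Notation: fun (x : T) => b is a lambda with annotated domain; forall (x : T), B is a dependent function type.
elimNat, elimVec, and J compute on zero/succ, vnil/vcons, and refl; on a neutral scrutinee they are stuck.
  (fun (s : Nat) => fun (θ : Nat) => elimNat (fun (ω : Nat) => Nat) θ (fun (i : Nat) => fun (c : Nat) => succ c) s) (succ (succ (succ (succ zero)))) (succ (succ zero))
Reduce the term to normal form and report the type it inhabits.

reduced normal form:
  succ (succ (succ (succ (succ (succ zero)))))
type:
  Nat


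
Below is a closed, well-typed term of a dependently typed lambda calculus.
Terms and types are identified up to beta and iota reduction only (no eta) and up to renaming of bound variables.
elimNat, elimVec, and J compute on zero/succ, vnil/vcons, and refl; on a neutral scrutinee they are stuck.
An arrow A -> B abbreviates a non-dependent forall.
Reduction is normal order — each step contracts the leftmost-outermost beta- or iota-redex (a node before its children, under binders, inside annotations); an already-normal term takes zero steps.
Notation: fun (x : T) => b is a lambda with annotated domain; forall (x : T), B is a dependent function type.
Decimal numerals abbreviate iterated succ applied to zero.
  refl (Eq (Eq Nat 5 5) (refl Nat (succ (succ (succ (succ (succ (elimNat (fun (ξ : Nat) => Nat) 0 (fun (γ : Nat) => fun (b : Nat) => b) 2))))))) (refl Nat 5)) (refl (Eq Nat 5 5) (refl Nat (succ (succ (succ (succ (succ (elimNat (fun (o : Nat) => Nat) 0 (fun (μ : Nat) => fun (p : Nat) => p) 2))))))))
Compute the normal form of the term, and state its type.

resulting normal form:
  refl (Eq (Eq Nat 5 5) (refl Nat 5) (refl Nat 5)) (refl (Eq Nat 5 5) (refl Nat 5))
type:
  Eq (Eq (Eq Nat 5 5) (refl Nat 5) (refl Nat 5)) (refl (Eq Nat 5 5) (refl Nat 5)) (refl (Eq Nat 5 5) (refl Nat 5))
observation: normalization takes exactly 14 steps under the normal-order strategy.


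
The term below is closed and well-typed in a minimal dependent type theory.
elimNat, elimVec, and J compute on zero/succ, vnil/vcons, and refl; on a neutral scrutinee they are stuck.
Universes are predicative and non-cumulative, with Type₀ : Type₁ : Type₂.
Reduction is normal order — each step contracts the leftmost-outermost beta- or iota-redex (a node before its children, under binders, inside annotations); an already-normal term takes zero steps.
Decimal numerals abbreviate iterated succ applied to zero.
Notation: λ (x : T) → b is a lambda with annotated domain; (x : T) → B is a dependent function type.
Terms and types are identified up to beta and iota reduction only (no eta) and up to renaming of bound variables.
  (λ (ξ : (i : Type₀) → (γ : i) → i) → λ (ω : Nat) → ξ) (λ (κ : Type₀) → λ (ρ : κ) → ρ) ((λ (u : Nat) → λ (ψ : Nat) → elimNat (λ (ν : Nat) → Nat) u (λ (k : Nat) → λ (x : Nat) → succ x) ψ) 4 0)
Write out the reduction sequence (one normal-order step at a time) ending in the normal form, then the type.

normal-order reduction:
  (λ (ξ : (i : Type₀) → (γ : i) → i) → λ (ω : Nat) → ξ) (λ (κ : Type₀) → λ (ρ : κ) → ρ) ((λ (u : Nat) → λ (ψ : Nat) → elimNat (λ (ν : Nat) → Nat) u (λ (k : Nat) → λ (x : Nat) → succ x) ψ) 4 0)
  ~> (λ (ξ : Nat) → λ (i : Type₀) → λ (γ : i) → γ) ((λ (ω : Nat) → λ (κ : Nat) → elimNat (λ (ρ : Nat) → Nat) ω (λ (u : Nat) → λ (ψ : Nat) → succ ψ) κ) 4 0)
  ~> λ (ξ : Type₀) → λ (i : ξ) → i
type:
  (ξ : Type₀) → (i : ξ) → ξ


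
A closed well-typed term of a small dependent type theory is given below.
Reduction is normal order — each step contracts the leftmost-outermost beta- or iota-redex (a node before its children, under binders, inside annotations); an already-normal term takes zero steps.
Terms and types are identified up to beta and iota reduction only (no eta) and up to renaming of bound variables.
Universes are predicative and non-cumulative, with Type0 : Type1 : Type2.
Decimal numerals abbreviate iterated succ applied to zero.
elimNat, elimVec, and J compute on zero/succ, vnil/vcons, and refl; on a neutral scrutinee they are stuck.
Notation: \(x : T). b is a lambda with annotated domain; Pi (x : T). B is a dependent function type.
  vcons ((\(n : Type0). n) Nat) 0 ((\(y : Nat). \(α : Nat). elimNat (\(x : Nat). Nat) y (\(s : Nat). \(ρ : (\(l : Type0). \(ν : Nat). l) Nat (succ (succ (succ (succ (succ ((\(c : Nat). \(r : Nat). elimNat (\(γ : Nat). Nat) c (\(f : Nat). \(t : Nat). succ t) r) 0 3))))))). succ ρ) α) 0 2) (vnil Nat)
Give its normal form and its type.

reduced normal form:
  vcons Nat 0 2 (vnil Nat)
the term's type:
  Vec Nat 1


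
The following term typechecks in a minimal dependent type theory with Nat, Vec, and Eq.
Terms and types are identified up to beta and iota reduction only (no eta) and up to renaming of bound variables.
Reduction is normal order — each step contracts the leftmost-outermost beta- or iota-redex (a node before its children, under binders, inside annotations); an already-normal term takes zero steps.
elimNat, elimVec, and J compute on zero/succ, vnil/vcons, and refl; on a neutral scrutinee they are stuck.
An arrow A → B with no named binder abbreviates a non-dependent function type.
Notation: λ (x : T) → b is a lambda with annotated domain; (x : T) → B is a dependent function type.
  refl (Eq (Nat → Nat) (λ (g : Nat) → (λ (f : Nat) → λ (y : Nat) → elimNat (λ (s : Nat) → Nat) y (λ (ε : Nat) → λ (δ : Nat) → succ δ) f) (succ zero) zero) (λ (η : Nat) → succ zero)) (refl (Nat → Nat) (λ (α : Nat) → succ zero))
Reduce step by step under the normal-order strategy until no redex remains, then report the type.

normal-order reduction sequence:
  refl (Eq (Nat → Nat) (λ (g : Nat) → (λ (f : Nat) → λ (y : Nat) → elimNat (λ (s : Nat) → Nat) y (λ (ε : Nat) → λ (δ : Nat) → succ δ) f) (succ zero) zero) (λ (η : Nat) → succ zero)) (refl (Nat → Nat) (λ (α : Nat) → succ zero))
  ~> refl (Eq (Nat → Nat) (λ (g : Nat) → (λ (f : Nat) → elimNat (λ (y : Nat) → Nat) f (λ (s : Nat) → λ (ε : Nat) → succ ε) (succ zero)) zero) (λ (δ : Nat) → succ zero)) (refl (Nat → Nat) (λ (η : Nat) → succ zero))
  ~> refl (Eq (Nat → Nat) (λ (g : Nat) → elimNat (λ (f : Nat) → Nat) zero (λ (y : Nat) → λ (s : Nat) → succ s) (succ zero)) (λ (ε : Nat) → succ zero)) (refl (Nat → Nat) (λ (δ : Nat) → succ zero))
  ~> refl (Eq (Nat → Nat) (λ (g : Nat) → (λ (f : Nat) → λ (y : Nat) → succ y) zero (elimNat (λ (s : Nat) → Nat) zero (λ (ε : Nat) → λ (δ : Nat) → succ δ) zero)) (λ (η : Nat) → succ zero)) (refl (Nat → Nat) (λ (α : Nat) → succ zero))
  ~> refl (Eq (Nat → Nat) (λ (g : Nat) → (λ (f : Nat) → succ f) (elimNat (λ (y : Nat) → Nat) zero (λ (s : Nat) → λ (ε : Nat) → succ ε) zero)) (λ (δ : Nat) → succ zero)) (refl (Nat → Nat) (λ (η : Nat) → succ zero))
  ~> refl (Eq (Nat → Nat) (λ (g : Nat) → succ (elimNat (λ (f : Nat) → Nat) zero (λ (y : Nat) → λ (s : Nat) → succ s) zero)) (λ (ε : Nat) → succ zero)) (refl (Nat → Nat) (λ (δ : Nat) → succ zero))
  ~> refl (Eq (Nat → Nat) (λ (g : Nat) → succ zero) (λ (f : Nat) → succ zero)) (refl (Nat → Nat) (λ (y : Nat) → succ zero))
type:
  Eq (Eq (Nat → Nat) (λ (g : Nat) → succ zero) (λ (f : Nat) → succ zero)) (refl (Nat → Nat) (λ (y : Nat) → succ zero)) (refl (Nat → Nat) (λ (s : Nat) → succ zero))


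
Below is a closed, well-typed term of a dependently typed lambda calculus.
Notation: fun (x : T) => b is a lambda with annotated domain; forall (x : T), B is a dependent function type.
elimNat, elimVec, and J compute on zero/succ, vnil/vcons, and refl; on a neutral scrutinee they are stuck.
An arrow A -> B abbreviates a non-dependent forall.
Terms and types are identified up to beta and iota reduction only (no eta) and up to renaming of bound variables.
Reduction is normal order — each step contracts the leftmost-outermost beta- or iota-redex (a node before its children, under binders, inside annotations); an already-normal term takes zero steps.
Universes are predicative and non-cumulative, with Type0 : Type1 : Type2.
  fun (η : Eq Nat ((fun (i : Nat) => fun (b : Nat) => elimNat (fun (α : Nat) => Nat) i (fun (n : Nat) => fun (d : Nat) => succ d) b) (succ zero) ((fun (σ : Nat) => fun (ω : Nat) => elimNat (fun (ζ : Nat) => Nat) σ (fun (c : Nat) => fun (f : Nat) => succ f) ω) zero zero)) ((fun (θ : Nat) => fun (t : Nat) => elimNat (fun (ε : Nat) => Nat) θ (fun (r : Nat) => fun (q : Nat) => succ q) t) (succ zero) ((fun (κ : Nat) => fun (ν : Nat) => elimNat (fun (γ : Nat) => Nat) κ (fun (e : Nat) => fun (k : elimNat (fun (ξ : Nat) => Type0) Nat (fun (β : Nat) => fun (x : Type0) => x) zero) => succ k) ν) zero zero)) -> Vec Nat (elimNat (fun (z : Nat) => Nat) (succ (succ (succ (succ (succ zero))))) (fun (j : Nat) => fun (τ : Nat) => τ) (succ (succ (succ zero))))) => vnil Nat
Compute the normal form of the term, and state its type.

resulting normal form:
  fun (η : Eq Nat (succ zero) (succ zero) -> Vec Nat (succ (succ (succ (succ (succ zero)))))) => vnil Nat
inferred type:
  (Eq Nat (succ zero) (succ zero) -> Vec Nat (succ (succ (succ (succ (succ zero)))))) -> Vec Nat zero
observation: reduction starts at a beta-redex, and 22 normal-order steps reach the normal form.


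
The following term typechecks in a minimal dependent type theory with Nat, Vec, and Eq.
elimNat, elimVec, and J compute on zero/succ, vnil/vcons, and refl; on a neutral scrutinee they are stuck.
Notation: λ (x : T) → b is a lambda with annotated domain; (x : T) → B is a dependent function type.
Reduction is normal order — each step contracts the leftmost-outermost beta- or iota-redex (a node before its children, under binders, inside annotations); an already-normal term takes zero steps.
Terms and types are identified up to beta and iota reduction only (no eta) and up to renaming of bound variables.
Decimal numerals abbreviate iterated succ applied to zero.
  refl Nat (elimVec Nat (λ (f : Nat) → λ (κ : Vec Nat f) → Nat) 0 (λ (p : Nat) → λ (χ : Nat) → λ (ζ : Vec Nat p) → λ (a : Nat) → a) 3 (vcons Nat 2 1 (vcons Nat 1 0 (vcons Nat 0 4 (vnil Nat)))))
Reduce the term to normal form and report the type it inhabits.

resulting normal form:
  refl Nat 0
type:
  Eq Nat 0 0


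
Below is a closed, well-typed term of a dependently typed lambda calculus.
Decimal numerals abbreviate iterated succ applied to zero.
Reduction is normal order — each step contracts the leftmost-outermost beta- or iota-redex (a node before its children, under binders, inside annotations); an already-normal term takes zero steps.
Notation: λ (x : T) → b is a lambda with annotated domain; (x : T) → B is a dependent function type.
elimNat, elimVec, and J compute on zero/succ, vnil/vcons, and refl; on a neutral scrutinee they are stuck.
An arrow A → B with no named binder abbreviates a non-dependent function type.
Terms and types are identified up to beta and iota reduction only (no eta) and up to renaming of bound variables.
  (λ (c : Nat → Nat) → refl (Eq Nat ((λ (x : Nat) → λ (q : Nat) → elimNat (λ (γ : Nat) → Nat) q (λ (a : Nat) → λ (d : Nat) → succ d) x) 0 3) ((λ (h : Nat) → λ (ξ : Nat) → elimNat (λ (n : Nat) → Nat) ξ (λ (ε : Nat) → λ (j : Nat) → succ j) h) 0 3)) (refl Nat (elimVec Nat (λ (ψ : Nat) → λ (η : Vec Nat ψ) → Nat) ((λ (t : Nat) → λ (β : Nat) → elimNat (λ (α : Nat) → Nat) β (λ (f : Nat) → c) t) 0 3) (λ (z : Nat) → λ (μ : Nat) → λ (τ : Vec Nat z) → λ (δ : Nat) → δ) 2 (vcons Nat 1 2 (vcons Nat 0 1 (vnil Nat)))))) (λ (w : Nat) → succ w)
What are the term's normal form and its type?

resulting normal form:
  refl (Eq Nat 3 3) (refl Nat 3)
type:
  Eq (Eq Nat 3 3) (refl Nat 3) (refl Nat 3)


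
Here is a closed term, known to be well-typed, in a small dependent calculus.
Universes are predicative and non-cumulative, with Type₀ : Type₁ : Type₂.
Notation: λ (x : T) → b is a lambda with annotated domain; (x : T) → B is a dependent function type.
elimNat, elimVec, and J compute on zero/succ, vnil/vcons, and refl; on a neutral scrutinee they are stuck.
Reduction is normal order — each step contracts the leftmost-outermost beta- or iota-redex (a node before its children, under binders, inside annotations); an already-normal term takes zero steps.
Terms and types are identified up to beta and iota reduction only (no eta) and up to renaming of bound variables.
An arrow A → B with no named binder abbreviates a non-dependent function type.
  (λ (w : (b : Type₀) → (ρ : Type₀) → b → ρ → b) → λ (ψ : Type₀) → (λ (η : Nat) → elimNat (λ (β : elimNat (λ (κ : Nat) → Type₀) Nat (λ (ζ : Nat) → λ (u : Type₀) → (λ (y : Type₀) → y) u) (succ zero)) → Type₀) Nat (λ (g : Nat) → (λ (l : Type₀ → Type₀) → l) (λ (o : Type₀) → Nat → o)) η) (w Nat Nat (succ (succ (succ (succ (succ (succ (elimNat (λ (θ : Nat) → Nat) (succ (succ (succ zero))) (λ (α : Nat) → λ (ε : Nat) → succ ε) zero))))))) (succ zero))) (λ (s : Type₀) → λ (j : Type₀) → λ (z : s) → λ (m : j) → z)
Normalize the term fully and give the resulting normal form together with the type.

resulting normal form:
  λ (w : Type₀) → Nat → Nat → Nat → Nat → Nat → Nat → Nat → Nat → Nat → Nat
the term's type:
  Type₀ → Type₀


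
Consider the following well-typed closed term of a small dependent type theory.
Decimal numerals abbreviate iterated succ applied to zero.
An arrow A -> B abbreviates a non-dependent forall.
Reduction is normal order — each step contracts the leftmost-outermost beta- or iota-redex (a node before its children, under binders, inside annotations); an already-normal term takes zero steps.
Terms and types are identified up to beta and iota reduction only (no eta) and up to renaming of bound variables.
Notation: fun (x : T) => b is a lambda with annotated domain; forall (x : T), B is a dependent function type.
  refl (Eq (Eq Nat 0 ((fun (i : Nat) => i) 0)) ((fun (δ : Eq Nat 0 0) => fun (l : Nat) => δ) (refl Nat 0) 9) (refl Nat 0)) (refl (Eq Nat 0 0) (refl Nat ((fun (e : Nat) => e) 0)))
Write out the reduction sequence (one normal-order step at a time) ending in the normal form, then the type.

normal-order reduction:
  refl (Eq (Eq Nat 0 ((fun (i : Nat) => i) 0)) ((fun (δ : Eq Nat 0 0) => fun (l : Nat) => δ) (refl Nat 0) 9) (refl Nat 0)) (refl (Eq Nat 0 0) (refl Nat ((fun (e : Nat) => e) 0)))
  ~> refl (Eq (Eq Nat 0 0) ((fun (i : Eq Nat 0 0) => fun (δ : Nat) => i) (refl Nat 0) 9) (refl Nat 0)) (refl (Eq Nat 0 0) (refl Nat ((fun (l : Nat) => l) 0)))
  ~> refl (Eq (Eq Nat 0 0) ((fun (i : Nat) => refl Nat 0) 9) (refl Nat 0)) (refl (Eq Nat 0 0) (refl Nat ((fun (δ : Nat) => δ) 0)))
  ~> refl (Eq (Eq Nat 0 0) (refl Nat 0) (refl Nat 0)) (refl (Eq Nat 0 0) (refl Nat ((fun (i : Nat) => i) 0)))
  ~> refl (Eq (Eq Nat 0 0) (refl Nat 0) (refl Nat 0)) (refl (Eq Nat 0 0) (refl Nat 0))
the term's type:
  Eq (Eq (Eq Nat 0 0) (refl Nat 0) (refl Nat 0)) (refl (Eq Nat 0 0) (refl Nat 0)) (refl (Eq Nat 0 0) (refl Nat 0))
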